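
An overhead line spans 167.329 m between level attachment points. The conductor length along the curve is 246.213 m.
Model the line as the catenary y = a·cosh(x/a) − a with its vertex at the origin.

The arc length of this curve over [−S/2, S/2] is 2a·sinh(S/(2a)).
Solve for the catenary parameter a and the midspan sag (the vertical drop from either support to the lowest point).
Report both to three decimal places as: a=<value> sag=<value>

a=52.941 sag=81.067

seed: a₀ = √(S³/(24(L−S))) = √(167.329³/(24·78.884)) = 49.745837
iter 1: u=1.681839  f(a)=+1.194e+01  f'(a)=-4.164e+00  a ← 49.745837 − (+1.194e+01/-4.164e+00) = 52.612766
iter 2: u=1.590194  f(a)=+1.110e+00  f'(a)=-3.423e+00  a ← 52.612766 − (+1.110e+00/-3.423e+00) = 52.937006
iter 3: u=1.580454  f(a)=+1.176e-02  f'(a)=-3.351e+00  a ← 52.937006 − (+1.176e-02/-3.351e+00) = 52.940516
iter 4: u=1.580349  f(a)=+1.352e-06  f'(a)=-3.350e+00  a ← 52.940516 − (+1.352e-06/-3.350e+00) = 52.940517
iter 5: u=1.580349  f(a)=+2.842e-14  f'(a)=-3.350e+00  a ← 52.940517 − (+2.842e-14/-3.350e+00) = 52.940517
converged: |Δa| < 1e-12 after 5 iterations
sag = a·(cosh(S/(2a)) − 1) = 52.940517·(cosh(1.580349) − 1) = 81.066605
T_max/T_min = cosh(S/(2a)) = 2.531277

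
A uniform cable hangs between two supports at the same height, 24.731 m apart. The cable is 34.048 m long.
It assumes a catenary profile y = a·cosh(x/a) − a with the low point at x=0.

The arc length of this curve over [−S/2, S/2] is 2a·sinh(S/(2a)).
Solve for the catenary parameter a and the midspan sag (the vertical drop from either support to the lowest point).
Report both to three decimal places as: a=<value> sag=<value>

a=8.654 sag=10.443

seed: a₀ = √(S³/(24(L−S))) = √(24.731³/(24·9.317)) = 8.224677
iter 1: u=1.503463  f(a)=+1.111e+00  f'(a)=-2.821e+00  a ← 8.224677 − (+1.111e+00/-2.821e+00) = 8.618704
iter 2: u=1.434728  f(a)=+8.487e-02  f'(a)=-2.405e+00  a ← 8.618704 − (+8.487e-02/-2.405e+00) = 8.653990
iter 3: u=1.428878  f(a)=+5.852e-04  f'(a)=-2.372e+00  a ← 8.653990 − (+5.852e-04/-2.372e+00) = 8.654237
iter 4: u=1.428838  f(a)=+2.824e-08  f'(a)=-2.372e+00  a ← 8.654237 − (+2.824e-08/-2.372e+00) = 8.654237
iter 5: u=1.428838  f(a)=+0.000e+00  f'(a)=-2.372e+00  a ← 8.654237 − (+0.000e+00/-2.372e+00) = 8.654237
converged: |Δa| < 1e-12 after 5 iterations
sag = a·(cosh(S/(2a)) − 1) = 8.654237·(cosh(1.428838) − 1) = 10.443208
T_max/T_min = cosh(S/(2a)) = 2.206716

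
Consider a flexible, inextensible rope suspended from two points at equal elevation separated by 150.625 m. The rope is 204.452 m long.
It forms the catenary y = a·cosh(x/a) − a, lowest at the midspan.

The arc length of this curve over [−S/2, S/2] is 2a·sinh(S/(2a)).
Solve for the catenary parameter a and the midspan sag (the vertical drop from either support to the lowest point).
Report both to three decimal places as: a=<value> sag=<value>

a=53.990 sag=61.617

seed: a₀ = √(S³/(24(L−S))) = √(150.625³/(24·53.827)) = 51.432766
iter 1: u=1.464290  f(a)=+6.074e+00  f'(a)=-2.578e+00  a ← 51.432766 − (+6.074e+00/-2.578e+00) = 53.789243
iter 2: u=1.400141  f(a)=+4.424e-01  f'(a)=-2.215e+00  a ← 53.789243 − (+4.424e-01/-2.215e+00) = 53.989000
iter 3: u=1.394960  f(a)=+2.754e-03  f'(a)=-2.187e+00  a ← 53.989000 − (+2.754e-03/-2.187e+00) = 53.990260
iter 4: u=1.394928  f(a)=+1.082e-07  f'(a)=-2.187e+00  a ← 53.990260 − (+1.082e-07/-2.187e+00) = 53.990260
iter 5: u=1.394928  f(a)=-2.842e-14  f'(a)=-2.187e+00  a ← 53.990260 − (-2.842e-14/-2.187e+00) = 53.990260
converged: |Δa| < 1e-12 after 5 iterations
sag = a·(cosh(S/(2a)) − 1) = 53.990260·(cosh(1.394928) − 1) = 61.617280
T_max/T_min = cosh(S/(2a)) = 2.141267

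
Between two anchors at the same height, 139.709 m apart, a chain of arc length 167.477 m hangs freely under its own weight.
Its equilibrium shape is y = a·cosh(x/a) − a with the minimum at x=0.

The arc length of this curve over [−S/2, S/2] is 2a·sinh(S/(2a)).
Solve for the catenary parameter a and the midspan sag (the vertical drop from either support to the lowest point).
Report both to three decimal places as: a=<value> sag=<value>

seed: a₀ = √(S³/(24(L−S))) = √(139.709³/(24·27.768)) = 63.967394
iter 1: u=1.092033  f(a)=+1.704e+00  f'(a)=-9.762e-01  a ← 63.967394 − (+1.704e+00/-9.762e-01) = 65.712378
iter 2: u=1.063034  f(a)=+7.219e-02  f'(a)=-8.951e-01  a ← 65.712378 − (+7.219e-02/-8.951e-01) = 65.793035
iter 3: u=1.061731  f(a)=+1.424e-04  f'(a)=-8.916e-01  a ← 65.793035 − (+1.424e-04/-8.916e-01) = 65.793195
iter 4: u=1.061728  f(a)=+5.560e-10  f'(a)=-8.915e-01  a ← 65.793195 − (+5.560e-10/-8.915e-01) = 65.793195
iter 5: u=1.061728  f(a)=+0.000e+00  f'(a)=-8.915e-01  a ← 65.793195 − (+0.000e+00/-8.915e-01) = 65.793195
converged: |Δa| < 1e-12 after 5 iterations
sag = a·(cosh(S/(2a)) − 1) = 65.793195·(cosh(1.061728) − 1) = 40.700377
T_max/T_min = cosh(S/(2a)) = 1.618611

a=65.793 sag=40.700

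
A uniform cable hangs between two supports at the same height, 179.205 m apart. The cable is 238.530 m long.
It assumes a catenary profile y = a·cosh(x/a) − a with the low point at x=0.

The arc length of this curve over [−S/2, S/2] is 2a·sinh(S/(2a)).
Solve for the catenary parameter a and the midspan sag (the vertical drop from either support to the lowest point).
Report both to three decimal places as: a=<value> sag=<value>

a=66.521 sag=70.041

seed: a₀ = √(S³/(24(L−S))) = √(179.205³/(24·59.325)) = 63.577096
iter 1: u=1.409352  f(a)=+6.178e+00  f'(a)=-2.264e+00  a ← 63.577096 − (+6.178e+00/-2.264e+00) = 66.305751
iter 2: u=1.351353  f(a)=+4.200e-01  f'(a)=-1.966e+00  a ← 66.305751 − (+4.200e-01/-1.966e+00) = 66.519399
iter 3: u=1.347013  f(a)=+2.254e-03  f'(a)=-1.945e+00  a ← 66.519399 − (+2.254e-03/-1.945e+00) = 66.520558
iter 4: u=1.346990  f(a)=+6.570e-08  f'(a)=-1.945e+00  a ← 66.520558 − (+6.570e-08/-1.945e+00) = 66.520558
iter 5: u=1.346990  f(a)=+2.842e-14  f'(a)=-1.945e+00  a ← 66.520558 − (+2.842e-14/-1.945e+00) = 66.520558
converged: |Δa| < 1e-12 after 5 iterations
sag = a·(cosh(S/(2a)) − 1) = 66.520558·(cosh(1.346990) − 1) = 70.041241
T_max/T_min = cosh(S/(2a)) = 2.052926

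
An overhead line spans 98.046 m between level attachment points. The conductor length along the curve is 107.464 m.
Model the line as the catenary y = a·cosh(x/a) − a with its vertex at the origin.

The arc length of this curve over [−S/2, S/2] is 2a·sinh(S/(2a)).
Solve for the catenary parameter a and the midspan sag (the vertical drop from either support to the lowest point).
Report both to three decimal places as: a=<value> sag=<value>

a=65.485 sag=19.223

seed: a₀ = √(S³/(24(L−S))) = √(98.046³/(24·9.418)) = 64.574322
iter 1: u=0.759172  f(a)=+2.752e-01  f'(a)=-3.089e-01  a ← 64.574322 − (+2.752e-01/-3.089e-01) = 65.465201
iter 2: u=0.748841  f(a)=+5.798e-03  f'(a)=-2.960e-01  a ← 65.465201 − (+5.798e-03/-2.960e-01) = 65.484790
iter 3: u=0.748617  f(a)=+2.697e-06  f'(a)=-2.957e-01  a ← 65.484790 − (+2.697e-06/-2.957e-01) = 65.484799
iter 4: u=0.748616  f(a)=+5.969e-13  f'(a)=-2.957e-01  a ← 65.484799 − (+5.969e-13/-2.957e-01) = 65.484799
converged: |Δa| < 1e-12 after 4 iterations
sag = a·(cosh(S/(2a)) − 1) = 65.484799·(cosh(0.748616) − 1) = 19.222855
T_max/T_min = cosh(S/(2a)) = 1.293547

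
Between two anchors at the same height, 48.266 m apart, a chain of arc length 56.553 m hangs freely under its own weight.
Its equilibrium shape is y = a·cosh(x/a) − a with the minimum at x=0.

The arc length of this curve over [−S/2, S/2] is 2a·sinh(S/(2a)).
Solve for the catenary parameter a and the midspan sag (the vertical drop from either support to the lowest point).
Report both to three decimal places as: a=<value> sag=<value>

seed: a₀ = √(S³/(24(L−S))) = √(48.266³/(24·8.287)) = 23.777034
iter 1: u=1.014971  f(a)=+4.375e-01  f'(a)=-7.716e-01  a ← 23.777034 − (+4.375e-01/-7.716e-01) = 24.344027
iter 2: u=0.991331  f(a)=+1.614e-02  f'(a)=-7.156e-01  a ← 24.344027 − (+1.614e-02/-7.156e-01) = 24.366578
iter 3: u=0.990414  f(a)=+2.382e-05  f'(a)=-7.135e-01  a ← 24.366578 − (+2.382e-05/-7.135e-01) = 24.366612
iter 4: u=0.990413  f(a)=+5.208e-11  f'(a)=-7.135e-01  a ← 24.366612 − (+5.208e-11/-7.135e-01) = 24.366612
iter 5: u=0.990413  f(a)=-1.421e-14  f'(a)=-7.135e-01  a ← 24.366612 − (-1.421e-14/-7.135e-01) = 24.366612
converged: |Δa| < 1e-12 after 5 iterations
sag = a·(cosh(S/(2a)) − 1) = 24.366612·(cosh(0.990413) − 1) = 12.960218
T_max/T_min = cosh(S/(2a)) = 1.531884

a=24.367 sag=12.960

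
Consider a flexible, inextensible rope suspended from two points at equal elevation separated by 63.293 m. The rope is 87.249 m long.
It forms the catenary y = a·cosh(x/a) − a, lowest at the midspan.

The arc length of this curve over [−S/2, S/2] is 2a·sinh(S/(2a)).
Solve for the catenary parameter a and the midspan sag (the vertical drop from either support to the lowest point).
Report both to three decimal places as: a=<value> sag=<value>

a=22.102 sag=26.802

seed: a₀ = √(S³/(24(L−S))) = √(63.293³/(24·23.956)) = 21.000070
iter 1: u=1.506971  f(a)=+2.872e+00  f'(a)=-2.843e+00  a ← 21.000070 − (+2.872e+00/-2.843e+00) = 22.010093
iter 2: u=1.437818  f(a)=+2.202e-01  f'(a)=-2.423e+00  a ← 22.010093 − (+2.202e-01/-2.423e+00) = 22.100981
iter 3: u=1.431905  f(a)=+1.532e-03  f'(a)=-2.389e+00  a ← 22.100981 − (+1.532e-03/-2.389e+00) = 22.101623
iter 4: u=1.431863  f(a)=+7.530e-08  f'(a)=-2.389e+00  a ← 22.101623 − (+7.530e-08/-2.389e+00) = 22.101623
iter 5: u=1.431863  f(a)=-1.421e-14  f'(a)=-2.389e+00  a ← 22.101623 − (-1.421e-14/-2.389e+00) = 22.101623
converged: |Δa| < 1e-12 after 5 iterations
sag = a·(cosh(S/(2a)) − 1) = 22.101623·(cosh(1.431863) − 1) = 26.802147
T_max/T_min = cosh(S/(2a)) = 2.212678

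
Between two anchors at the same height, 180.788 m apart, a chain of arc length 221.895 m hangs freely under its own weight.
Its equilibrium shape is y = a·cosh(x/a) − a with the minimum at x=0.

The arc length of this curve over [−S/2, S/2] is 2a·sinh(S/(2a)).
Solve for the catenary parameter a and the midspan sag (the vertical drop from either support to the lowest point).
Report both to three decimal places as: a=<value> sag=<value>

a=79.903 sag=56.822

seed: a₀ = √(S³/(24(L−S))) = √(180.788³/(24·41.107)) = 77.391077
iter 1: u=1.168016  f(a)=+2.897e+00  f'(a)=-1.214e+00  a ← 77.391077 − (+2.897e+00/-1.214e+00) = 79.776328
iter 2: u=1.133093  f(a)=+1.393e-01  f'(a)=-1.100e+00  a ← 79.776328 − (+1.393e-01/-1.100e+00) = 79.902958
iter 3: u=1.131297  f(a)=+3.583e-04  f'(a)=-1.095e+00  a ← 79.902958 − (+3.583e-04/-1.095e+00) = 79.903285
iter 4: u=1.131293  f(a)=+2.383e-09  f'(a)=-1.095e+00  a ← 79.903285 − (+2.383e-09/-1.095e+00) = 79.903285
iter 5: u=1.131293  f(a)=+2.842e-14  f'(a)=-1.095e+00  a ← 79.903285 − (+2.842e-14/-1.095e+00) = 79.903285
converged: |Δa| < 1e-12 after 5 iterations
sag = a·(cosh(S/(2a)) − 1) = 79.903285·(cosh(1.131293) − 1) = 56.822289
T_max/T_min = cosh(S/(2a)) = 1.711138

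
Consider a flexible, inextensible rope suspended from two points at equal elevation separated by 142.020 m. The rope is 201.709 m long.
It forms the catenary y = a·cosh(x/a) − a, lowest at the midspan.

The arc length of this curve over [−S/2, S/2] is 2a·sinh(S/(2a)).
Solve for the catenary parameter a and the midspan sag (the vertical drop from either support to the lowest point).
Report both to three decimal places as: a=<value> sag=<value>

a=47.301 sag=64.095

seed: a₀ = √(S³/(24(L−S))) = √(142.020³/(24·59.689)) = 44.716880
iter 1: u=1.587991  f(a)=+7.994e+00  f'(a)=-3.406e+00  a ← 44.716880 − (+7.994e+00/-3.406e+00) = 47.063642
iter 2: u=1.508808  f(a)=+6.724e-01  f'(a)=-2.855e+00  a ← 47.063642 − (+6.724e-01/-2.855e+00) = 47.299132
iter 3: u=1.501296  f(a)=+5.723e-03  f'(a)=-2.807e+00  a ← 47.299132 − (+5.723e-03/-2.807e+00) = 47.301171
iter 4: u=1.501231  f(a)=+4.223e-07  f'(a)=-2.807e+00  a ← 47.301171 − (+4.223e-07/-2.807e+00) = 47.301171
iter 5: u=1.501231  f(a)=-2.842e-14  f'(a)=-2.807e+00  a ← 47.301171 − (-2.842e-14/-2.807e+00) = 47.301171
converged: |Δa| < 1e-12 after 5 iterations
sag = a·(cosh(S/(2a)) − 1) = 47.301171·(cosh(1.501231) − 1) = 64.094659
T_max/T_min = cosh(S/(2a)) = 2.355033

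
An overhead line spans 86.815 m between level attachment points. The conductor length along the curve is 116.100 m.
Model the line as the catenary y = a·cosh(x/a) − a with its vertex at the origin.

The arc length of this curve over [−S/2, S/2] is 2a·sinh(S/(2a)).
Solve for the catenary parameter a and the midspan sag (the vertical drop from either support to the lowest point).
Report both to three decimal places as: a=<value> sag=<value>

seed: a₀ = √(S³/(24(L−S))) = √(86.815³/(24·29.285)) = 30.511525
iter 1: u=1.422659  f(a)=+3.110e+00  f'(a)=-2.337e+00  a ← 30.511525 − (+3.110e+00/-2.337e+00) = 31.842337
iter 2: u=1.363201  f(a)=+2.151e-01  f'(a)=-2.024e+00  a ← 31.842337 − (+2.151e-01/-2.024e+00) = 31.948590
iter 3: u=1.358667  f(a)=+1.197e-03  f'(a)=-2.002e+00  a ← 31.948590 − (+1.197e-03/-2.002e+00) = 31.949188
iter 4: u=1.358642  f(a)=+3.756e-08  f'(a)=-2.002e+00  a ← 31.949188 − (+3.756e-08/-2.002e+00) = 31.949188
iter 5: u=1.358642  f(a)=+0.000e+00  f'(a)=-2.002e+00  a ← 31.949188 − (+0.000e+00/-2.002e+00) = 31.949188
converged: |Δa| < 1e-12 after 5 iterations
sag = a·(cosh(S/(2a)) − 1) = 31.949188·(cosh(1.358642) − 1) = 34.312061
T_max/T_min = cosh(S/(2a)) = 2.073957

a=31.949 sag=34.312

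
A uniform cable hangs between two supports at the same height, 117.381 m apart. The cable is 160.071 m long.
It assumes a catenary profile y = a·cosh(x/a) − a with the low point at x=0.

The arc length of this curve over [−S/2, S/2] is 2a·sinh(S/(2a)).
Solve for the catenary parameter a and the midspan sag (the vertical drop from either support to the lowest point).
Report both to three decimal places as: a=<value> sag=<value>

seed: a₀ = √(S³/(24(L−S))) = √(117.381³/(24·42.690)) = 39.730864
iter 1: u=1.477202  f(a)=+4.907e+00  f'(a)=-2.656e+00  a ← 39.730864 − (+4.907e+00/-2.656e+00) = 41.578499
iter 2: u=1.411559  f(a)=+3.631e-01  f'(a)=-2.276e+00  a ← 41.578499 − (+3.631e-01/-2.276e+00) = 41.738006
iter 3: u=1.406164  f(a)=+2.339e-03  f'(a)=-2.247e+00  a ← 41.738006 − (+2.339e-03/-2.247e+00) = 41.739047
iter 4: u=1.406129  f(a)=+9.840e-08  f'(a)=-2.247e+00  a ← 41.739047 − (+9.840e-08/-2.247e+00) = 41.739047
iter 5: u=1.406129  f(a)=+2.842e-14  f'(a)=-2.247e+00  a ← 41.739047 − (+2.842e-14/-2.247e+00) = 41.739047
converged: |Δa| < 1e-12 after 5 iterations
sag = a·(cosh(S/(2a)) − 1) = 41.739047·(cosh(1.406129) − 1) = 48.526280
T_max/T_min = cosh(S/(2a)) = 2.162611

a=41.739 sag=48.526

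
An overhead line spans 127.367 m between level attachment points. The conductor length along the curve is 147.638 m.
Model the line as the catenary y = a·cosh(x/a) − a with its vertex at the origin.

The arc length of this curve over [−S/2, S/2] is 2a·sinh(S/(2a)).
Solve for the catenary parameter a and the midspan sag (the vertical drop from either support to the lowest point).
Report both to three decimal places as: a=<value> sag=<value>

a=66.671 sag=32.799

seed: a₀ = √(S³/(24(L−S))) = √(127.367³/(24·20.271)) = 65.169167
iter 1: u=0.977203  f(a)=+9.902e-01  f'(a)=-6.836e-01  a ← 65.169167 − (+9.902e-01/-6.836e-01) = 66.617682
iter 2: u=0.955955  f(a)=+3.398e-02  f'(a)=-6.374e-01  a ← 66.617682 − (+3.398e-02/-6.374e-01) = 66.670986
iter 3: u=0.955191  f(a)=+4.315e-05  f'(a)=-6.358e-01  a ← 66.670986 − (+4.315e-05/-6.358e-01) = 66.671053
iter 4: u=0.955190  f(a)=+6.978e-11  f'(a)=-6.358e-01  a ← 66.671053 − (+6.978e-11/-6.358e-01) = 66.671053
iter 5: u=0.955190  f(a)=+2.842e-14  f'(a)=-6.358e-01  a ← 66.671053 − (+2.842e-14/-6.358e-01) = 66.671053
converged: |Δa| < 1e-12 after 5 iterations
sag = a·(cosh(S/(2a)) − 1) = 66.671053·(cosh(0.955190) − 1) = 32.798913
T_max/T_min = cosh(S/(2a)) = 1.491951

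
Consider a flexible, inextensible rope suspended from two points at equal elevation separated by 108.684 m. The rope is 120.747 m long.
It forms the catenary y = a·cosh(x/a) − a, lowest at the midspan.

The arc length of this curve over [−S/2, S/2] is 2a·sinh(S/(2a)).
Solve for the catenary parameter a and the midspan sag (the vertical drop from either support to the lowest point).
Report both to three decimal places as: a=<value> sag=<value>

seed: a₀ = √(S³/(24(L−S))) = √(108.684³/(24·12.063)) = 66.590939
iter 1: u=0.816057  f(a)=+4.081e-01  f'(a)=-3.870e-01  a ← 66.590939 − (+4.081e-01/-3.870e-01) = 67.645421
iter 2: u=0.803336  f(a)=+9.896e-03  f'(a)=-3.684e-01  a ← 67.645421 − (+9.896e-03/-3.684e-01) = 67.672278
iter 3: u=0.803017  f(a)=+6.139e-06  f'(a)=-3.680e-01  a ← 67.672278 − (+6.139e-06/-3.680e-01) = 67.672295
iter 4: u=0.803017  f(a)=+2.345e-12  f'(a)=-3.680e-01  a ← 67.672295 − (+2.345e-12/-3.680e-01) = 67.672295
converged: |Δa| < 1e-12 after 4 iterations
sag = a·(cosh(S/(2a)) − 1) = 67.672295·(cosh(0.803017) − 1) = 23.016729
T_max/T_min = cosh(S/(2a)) = 1.340120

a=67.672 sag=23.017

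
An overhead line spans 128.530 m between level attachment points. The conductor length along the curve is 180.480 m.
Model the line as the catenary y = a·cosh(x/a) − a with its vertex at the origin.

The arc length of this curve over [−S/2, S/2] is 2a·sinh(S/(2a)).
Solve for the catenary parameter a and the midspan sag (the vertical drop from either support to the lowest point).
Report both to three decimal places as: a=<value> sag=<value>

a=43.568 sag=56.639

seed: a₀ = √(S³/(24(L−S))) = √(128.530³/(24·51.950)) = 41.267519
iter 1: u=1.557278  f(a)=+6.675e+00  f'(a)=-3.184e+00  a ← 41.267519 − (+6.675e+00/-3.184e+00) = 43.364342
iter 2: u=1.481978  f(a)=+5.425e-01  f'(a)=-2.685e+00  a ← 43.364342 − (+5.425e-01/-2.685e+00) = 43.566370
iter 3: u=1.475106  f(a)=+4.284e-03  f'(a)=-2.643e+00  a ← 43.566370 − (+4.284e-03/-2.643e+00) = 43.567990
iter 4: u=1.475051  f(a)=+2.717e-07  f'(a)=-2.643e+00  a ← 43.567990 − (+2.717e-07/-2.643e+00) = 43.567990
iter 5: u=1.475051  f(a)=+0.000e+00  f'(a)=-2.643e+00  a ← 43.567990 − (+0.000e+00/-2.643e+00) = 43.567990
converged: |Δa| < 1e-12 after 5 iterations
sag = a·(cosh(S/(2a)) − 1) = 43.567990·(cosh(1.475051) − 1) = 56.638932
T_max/T_min = cosh(S/(2a)) = 2.300013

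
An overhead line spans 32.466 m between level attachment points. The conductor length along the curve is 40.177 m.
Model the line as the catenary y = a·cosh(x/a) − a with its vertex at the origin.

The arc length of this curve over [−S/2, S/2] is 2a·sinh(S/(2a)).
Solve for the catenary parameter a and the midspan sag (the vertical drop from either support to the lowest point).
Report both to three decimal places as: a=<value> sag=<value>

a=14.058 sag=10.461

seed: a₀ = √(S³/(24(L−S))) = √(32.466³/(24·7.711)) = 13.598224
iter 1: u=1.193759  f(a)=+5.684e-01  f'(a)=-1.304e+00  a ← 13.598224 − (+5.684e-01/-1.304e+00) = 14.034089
iter 2: u=1.156684  f(a)=+2.848e-02  f'(a)=-1.176e+00  a ← 14.034089 − (+2.848e-02/-1.176e+00) = 14.058293
iter 3: u=1.154692  f(a)=+7.979e-05  f'(a)=-1.170e+00  a ← 14.058293 − (+7.979e-05/-1.170e+00) = 14.058361
iter 4: u=1.154687  f(a)=+6.305e-10  f'(a)=-1.170e+00  a ← 14.058361 − (+6.305e-10/-1.170e+00) = 14.058361
iter 5: u=1.154687  f(a)=+7.105e-15  f'(a)=-1.170e+00  a ← 14.058361 − (+7.105e-15/-1.170e+00) = 14.058361
converged: |Δa| < 1e-12 after 5 iterations
sag = a·(cosh(S/(2a)) − 1) = 14.058361·(cosh(1.154687) − 1) = 10.460720
T_max/T_min = cosh(S/(2a)) = 1.744092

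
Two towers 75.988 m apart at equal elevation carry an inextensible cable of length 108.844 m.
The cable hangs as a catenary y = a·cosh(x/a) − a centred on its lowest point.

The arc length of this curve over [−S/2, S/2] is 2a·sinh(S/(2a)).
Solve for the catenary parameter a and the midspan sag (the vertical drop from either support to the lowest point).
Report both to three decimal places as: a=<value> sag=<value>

seed: a₀ = √(S³/(24(L−S))) = √(75.988³/(24·32.856)) = 23.588730
iter 1: u=1.610684  f(a)=+4.535e+00  f'(a)=-3.579e+00  a ← 23.588730 − (+4.535e+00/-3.579e+00) = 24.855913
iter 2: u=1.528570  f(a)=+3.911e-01  f'(a)=-2.986e+00  a ← 24.855913 − (+3.911e-01/-2.986e+00) = 24.986885
iter 3: u=1.520558  f(a)=+3.514e-03  f'(a)=-2.932e+00  a ← 24.986885 − (+3.514e-03/-2.932e+00) = 24.988083
iter 4: u=1.520485  f(a)=+2.894e-07  f'(a)=-2.932e+00  a ← 24.988083 − (+2.894e-07/-2.932e+00) = 24.988083
iter 5: u=1.520485  f(a)=+0.000e+00  f'(a)=-2.932e+00  a ← 24.988083 − (+0.000e+00/-2.932e+00) = 24.988083
converged: |Δa| < 1e-12 after 5 iterations
sag = a·(cosh(S/(2a)) − 1) = 24.988083·(cosh(1.520485) − 1) = 34.896459
T_max/T_min = cosh(S/(2a)) = 2.396524

a=24.988 sag=34.896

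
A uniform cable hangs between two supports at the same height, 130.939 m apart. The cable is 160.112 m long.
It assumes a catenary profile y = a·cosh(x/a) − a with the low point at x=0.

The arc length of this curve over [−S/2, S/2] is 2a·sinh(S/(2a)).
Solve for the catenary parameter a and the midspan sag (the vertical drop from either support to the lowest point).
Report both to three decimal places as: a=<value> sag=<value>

a=58.428 sag=40.682

seed: a₀ = √(S³/(24(L−S))) = √(130.939³/(24·29.173)) = 56.624889
iter 1: u=1.156197  f(a)=+2.013e+00  f'(a)=-1.175e+00  a ← 56.624889 − (+2.013e+00/-1.175e+00) = 58.338375
iter 2: u=1.122237  f(a)=+9.499e-02  f'(a)=-1.066e+00  a ← 58.338375 − (+9.499e-02/-1.066e+00) = 58.427454
iter 3: u=1.120526  f(a)=+2.347e-04  f'(a)=-1.061e+00  a ← 58.427454 − (+2.347e-04/-1.061e+00) = 58.427675
iter 4: u=1.120522  f(a)=+1.440e-09  f'(a)=-1.061e+00  a ← 58.427675 − (+1.440e-09/-1.061e+00) = 58.427675
iter 5: u=1.120522  f(a)=+0.000e+00  f'(a)=-1.061e+00  a ← 58.427675 − (+0.000e+00/-1.061e+00) = 58.427675
converged: |Δa| < 1e-12 after 5 iterations
sag = a·(cosh(S/(2a)) − 1) = 58.427675·(cosh(1.120522) − 1) = 40.682144
T_max/T_min = cosh(S/(2a)) = 1.696282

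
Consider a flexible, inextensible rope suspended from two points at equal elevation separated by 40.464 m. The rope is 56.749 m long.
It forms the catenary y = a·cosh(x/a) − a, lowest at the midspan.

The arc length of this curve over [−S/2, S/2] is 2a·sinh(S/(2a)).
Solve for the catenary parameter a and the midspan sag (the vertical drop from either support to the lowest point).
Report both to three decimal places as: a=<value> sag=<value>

a=13.743 sag=17.785

seed: a₀ = √(S³/(24(L−S))) = √(40.464³/(24·16.285)) = 13.019782
iter 1: u=1.553943  f(a)=+2.083e+00  f'(a)=-3.160e+00  a ← 13.019782 − (+2.083e+00/-3.160e+00) = 13.678970
iter 2: u=1.479059  f(a)=+1.687e-01  f'(a)=-2.667e+00  a ← 13.678970 − (+1.687e-01/-2.667e+00) = 13.742199
iter 3: u=1.472253  f(a)=+1.321e-03  f'(a)=-2.626e+00  a ← 13.742199 − (+1.321e-03/-2.626e+00) = 13.742702
iter 4: u=1.472200  f(a)=+8.240e-08  f'(a)=-2.625e+00  a ← 13.742702 − (+8.240e-08/-2.625e+00) = 13.742702
iter 5: u=1.472200  f(a)=+1.421e-14  f'(a)=-2.625e+00  a ← 13.742702 − (+1.421e-14/-2.625e+00) = 13.742702
converged: |Δa| < 1e-12 after 5 iterations
sag = a·(cosh(S/(2a)) − 1) = 13.742702·(cosh(1.472200) − 1) = 17.784653
T_max/T_min = cosh(S/(2a)) = 2.294116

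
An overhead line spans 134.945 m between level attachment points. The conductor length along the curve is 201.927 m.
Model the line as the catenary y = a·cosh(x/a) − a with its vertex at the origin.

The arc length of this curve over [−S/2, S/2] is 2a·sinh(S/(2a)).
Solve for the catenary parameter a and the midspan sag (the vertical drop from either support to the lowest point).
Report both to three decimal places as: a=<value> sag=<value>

a=41.729 sag=67.518

seed: a₀ = √(S³/(24(L−S))) = √(134.945³/(24·66.982)) = 39.097638
iter 1: u=1.725744  f(a)=+1.071e+01  f'(a)=-4.562e+00  a ← 39.097638 − (+1.071e+01/-4.562e+00) = 41.445860
iter 2: u=1.627967  f(a)=+1.041e+00  f'(a)=-3.715e+00  a ← 41.445860 − (+1.041e+00/-3.715e+00) = 41.726089
iter 3: u=1.617034  f(a)=+1.217e-02  f'(a)=-3.628e+00  a ← 41.726089 − (+1.217e-02/-3.628e+00) = 41.729442
iter 4: u=1.616904  f(a)=+1.705e-06  f'(a)=-3.627e+00  a ← 41.729442 − (+1.705e-06/-3.627e+00) = 41.729442
iter 5: u=1.616904  f(a)=+1.137e-13  f'(a)=-3.627e+00  a ← 41.729442 − (+1.137e-13/-3.627e+00) = 41.729442
converged: |Δa| < 1e-12 after 5 iterations
sag = a·(cosh(S/(2a)) − 1) = 41.729442·(cosh(1.616904) − 1) = 67.517868
T_max/T_min = cosh(S/(2a)) = 2.617991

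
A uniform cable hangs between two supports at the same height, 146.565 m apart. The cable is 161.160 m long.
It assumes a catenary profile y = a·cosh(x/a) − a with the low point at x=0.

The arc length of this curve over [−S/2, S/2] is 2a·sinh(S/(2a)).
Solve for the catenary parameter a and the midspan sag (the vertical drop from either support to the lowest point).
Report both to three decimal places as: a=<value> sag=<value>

a=96.191 sag=29.291

seed: a₀ = √(S³/(24(L−S))) = √(146.565³/(24·14.595)) = 94.806418
iter 1: u=0.772970  f(a)=+4.423e-01  f'(a)=-3.267e-01  a ← 94.806418 − (+4.423e-01/-3.267e-01) = 96.160228
iter 2: u=0.762087  f(a)=+9.651e-03  f'(a)=-3.126e-01  a ← 96.160228 − (+9.651e-03/-3.126e-01) = 96.191106
iter 3: u=0.761843  f(a)=+4.824e-06  f'(a)=-3.123e-01  a ← 96.191106 − (+4.824e-06/-3.123e-01) = 96.191121
iter 4: u=0.761843  f(a)=+1.194e-12  f'(a)=-3.123e-01  a ← 96.191121 − (+1.194e-12/-3.123e-01) = 96.191121
converged: |Δa| < 1e-12 after 4 iterations
sag = a·(cosh(S/(2a)) − 1) = 96.191121·(cosh(0.761843) − 1) = 29.291420
T_max/T_min = cosh(S/(2a)) = 1.304513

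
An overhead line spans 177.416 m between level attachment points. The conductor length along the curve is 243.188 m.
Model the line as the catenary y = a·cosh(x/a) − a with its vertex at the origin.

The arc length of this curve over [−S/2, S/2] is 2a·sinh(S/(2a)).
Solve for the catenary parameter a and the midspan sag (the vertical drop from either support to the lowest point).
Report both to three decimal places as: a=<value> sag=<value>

a=62.539 sag=74.195

seed: a₀ = √(S³/(24(L−S))) = √(177.416³/(24·65.772)) = 59.478914
iter 1: u=1.491419  f(a)=+7.715e+00  f'(a)=-2.744e+00  a ← 59.478914 − (+7.715e+00/-2.744e+00) = 62.290060
iter 2: u=1.424112  f(a)=+5.806e-01  f'(a)=-2.345e+00  a ← 62.290060 − (+5.806e-01/-2.345e+00) = 62.537628
iter 3: u=1.418474  f(a)=+3.881e-03  f'(a)=-2.314e+00  a ← 62.537628 − (+3.881e-03/-2.314e+00) = 62.539305
iter 4: u=1.418436  f(a)=+1.760e-07  f'(a)=-2.314e+00  a ← 62.539305 − (+1.760e-07/-2.314e+00) = 62.539305
iter 5: u=1.418436  f(a)=+2.842e-14  f'(a)=-2.314e+00  a ← 62.539305 − (+2.842e-14/-2.314e+00) = 62.539305
converged: |Δa| < 1e-12 after 5 iterations
sag = a·(cosh(S/(2a)) − 1) = 62.539305·(cosh(1.418436) − 1) = 74.194983
T_max/T_min = cosh(S/(2a)) = 2.186374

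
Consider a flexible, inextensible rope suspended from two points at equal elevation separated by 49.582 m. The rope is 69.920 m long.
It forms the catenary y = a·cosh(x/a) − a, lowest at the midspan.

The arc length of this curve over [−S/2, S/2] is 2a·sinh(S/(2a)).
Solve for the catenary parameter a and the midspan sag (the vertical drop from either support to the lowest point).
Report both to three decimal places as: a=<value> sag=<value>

seed: a₀ = √(S³/(24(L−S))) = √(49.582³/(24·20.338)) = 15.802519
iter 1: u=1.568801  f(a)=+2.655e+00  f'(a)=-3.266e+00  a ← 15.802519 − (+2.655e+00/-3.266e+00) = 16.615336
iter 2: u=1.492055  f(a)=+2.186e-01  f'(a)=-2.748e+00  a ← 16.615336 − (+2.186e-01/-2.748e+00) = 16.694862
iter 3: u=1.484948  f(a)=+1.775e-03  f'(a)=-2.704e+00  a ← 16.694862 − (+1.775e-03/-2.704e+00) = 16.695518
iter 4: u=1.484890  f(a)=+1.192e-07  f'(a)=-2.703e+00  a ← 16.695518 − (+1.192e-07/-2.703e+00) = 16.695518
iter 5: u=1.484890  f(a)=+1.421e-14  f'(a)=-2.703e+00  a ← 16.695518 − (+1.421e-14/-2.703e+00) = 16.695518
converged: |Δa| < 1e-12 after 5 iterations
sag = a·(cosh(S/(2a)) − 1) = 16.695518·(cosh(1.484890) − 1) = 22.046473
T_max/T_min = cosh(S/(2a)) = 2.320502

a=16.696 sag=22.046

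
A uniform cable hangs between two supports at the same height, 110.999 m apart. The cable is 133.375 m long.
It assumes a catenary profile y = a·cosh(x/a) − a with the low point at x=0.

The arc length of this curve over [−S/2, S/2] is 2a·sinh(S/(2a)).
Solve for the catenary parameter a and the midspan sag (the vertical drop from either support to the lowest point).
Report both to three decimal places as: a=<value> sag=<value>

seed: a₀ = √(S³/(24(L−S))) = √(110.999³/(24·22.376)) = 50.464009
iter 1: u=1.099784  f(a)=+1.393e+00  f'(a)=-9.988e-01  a ← 50.464009 − (+1.393e+00/-9.988e-01) = 51.858516
iter 2: u=1.070210  f(a)=+5.982e-02  f'(a)=-9.147e-01  a ← 51.858516 − (+5.982e-02/-9.147e-01) = 51.923918
iter 3: u=1.068862  f(a)=+1.213e-04  f'(a)=-9.110e-01  a ← 51.923918 − (+1.213e-04/-9.110e-01) = 51.924051
iter 4: u=1.068859  f(a)=+5.012e-10  f'(a)=-9.110e-01  a ← 51.924051 − (+5.012e-10/-9.110e-01) = 51.924051
iter 5: u=1.068859  f(a)=-2.842e-14  f'(a)=-9.110e-01  a ← 51.924051 − (-2.842e-14/-9.110e-01) = 51.924051
converged: |Δa| < 1e-12 after 5 iterations
sag = a·(cosh(S/(2a)) − 1) = 51.924051·(cosh(1.068859) − 1) = 32.594170
T_max/T_min = cosh(S/(2a)) = 1.627728

a=51.924 sag=32.594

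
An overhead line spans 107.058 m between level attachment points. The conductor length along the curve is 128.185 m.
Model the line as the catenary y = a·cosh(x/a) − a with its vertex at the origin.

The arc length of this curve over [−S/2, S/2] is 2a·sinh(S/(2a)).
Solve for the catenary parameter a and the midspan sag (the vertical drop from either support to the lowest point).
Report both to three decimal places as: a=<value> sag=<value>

seed: a₀ = √(S³/(24(L−S))) = √(107.058³/(24·21.127)) = 49.193096
iter 1: u=1.088141  f(a)=+1.287e+00  f'(a)=-9.650e-01  a ← 49.193096 − (+1.287e+00/-9.650e-01) = 50.526322
iter 2: u=1.059428  f(a)=+5.416e-02  f'(a)=-8.853e-01  a ← 50.526322 − (+5.416e-02/-8.853e-01) = 50.587496
iter 3: u=1.058147  f(a)=+1.053e-04  f'(a)=-8.819e-01  a ← 50.587496 − (+1.053e-04/-8.819e-01) = 50.587616
iter 4: u=1.058144  f(a)=+3.998e-10  f'(a)=-8.819e-01  a ← 50.587616 − (+3.998e-10/-8.819e-01) = 50.587616
iter 5: u=1.058144  f(a)=+2.842e-14  f'(a)=-8.819e-01  a ← 50.587616 − (+2.842e-14/-8.819e-01) = 50.587616
converged: |Δa| < 1e-12 after 5 iterations
sag = a·(cosh(S/(2a)) − 1) = 50.587616·(cosh(1.058144) − 1) = 31.063811
T_max/T_min = cosh(S/(2a)) = 1.614060

a=50.588 sag=31.064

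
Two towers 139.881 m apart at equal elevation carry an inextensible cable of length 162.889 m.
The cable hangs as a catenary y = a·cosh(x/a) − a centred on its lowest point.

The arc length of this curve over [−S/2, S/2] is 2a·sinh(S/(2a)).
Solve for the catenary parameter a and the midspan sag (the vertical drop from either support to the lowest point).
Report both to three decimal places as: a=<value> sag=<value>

seed: a₀ = √(S³/(24(L−S))) = √(139.881³/(24·23.008)) = 70.403303
iter 1: u=0.993426  f(a)=+1.162e+00  f'(a)=-7.204e-01  a ← 70.403303 − (+1.162e+00/-7.204e-01) = 72.016755
iter 2: u=0.971170  f(a)=+4.116e-02  f'(a)=-6.702e-01  a ← 72.016755 − (+4.116e-02/-6.702e-01) = 72.078165
iter 3: u=0.970342  f(a)=+5.580e-05  f'(a)=-6.684e-01  a ← 72.078165 − (+5.580e-05/-6.684e-01) = 72.078249
iter 4: u=0.970341  f(a)=+1.028e-10  f'(a)=-6.684e-01  a ← 72.078249 − (+1.028e-10/-6.684e-01) = 72.078249
iter 5: u=0.970341  f(a)=+2.842e-14  f'(a)=-6.684e-01  a ← 72.078249 − (+2.842e-14/-6.684e-01) = 72.078249
converged: |Δa| < 1e-12 after 5 iterations
sag = a·(cosh(S/(2a)) − 1) = 72.078249·(cosh(0.970341) − 1) = 36.680569
T_max/T_min = cosh(S/(2a)) = 1.508899

a=72.078 sag=36.681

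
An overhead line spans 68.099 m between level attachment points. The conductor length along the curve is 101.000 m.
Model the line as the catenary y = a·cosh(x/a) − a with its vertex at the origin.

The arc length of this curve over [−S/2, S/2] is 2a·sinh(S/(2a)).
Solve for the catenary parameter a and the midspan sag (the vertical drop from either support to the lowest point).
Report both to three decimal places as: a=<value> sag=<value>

seed: a₀ = √(S³/(24(L−S))) = √(68.099³/(24·32.901)) = 19.998662
iter 1: u=1.702589  f(a)=+5.111e+00  f'(a)=-4.348e+00  a ← 19.998662 − (+5.111e+00/-4.348e+00) = 21.174148
iter 2: u=1.608069  f(a)=+4.853e-01  f'(a)=-3.559e+00  a ← 21.174148 − (+4.853e-01/-3.559e+00) = 21.310533
iter 3: u=1.597778  f(a)=+5.389e-03  f'(a)=-3.480e+00  a ← 21.310533 − (+5.389e-03/-3.480e+00) = 21.312081
iter 4: u=1.597662  f(a)=+6.807e-07  f'(a)=-3.479e+00  a ← 21.312081 − (+6.807e-07/-3.479e+00) = 21.312082
iter 5: u=1.597662  f(a)=-2.842e-14  f'(a)=-3.479e+00  a ← 21.312082 − (-2.842e-14/-3.479e+00) = 21.312082
converged: |Δa| < 1e-12 after 5 iterations
sag = a·(cosh(S/(2a)) − 1) = 21.312082·(cosh(1.597662) − 1) = 33.500826
T_max/T_min = cosh(S/(2a)) = 2.571917

a=21.312 sag=33.501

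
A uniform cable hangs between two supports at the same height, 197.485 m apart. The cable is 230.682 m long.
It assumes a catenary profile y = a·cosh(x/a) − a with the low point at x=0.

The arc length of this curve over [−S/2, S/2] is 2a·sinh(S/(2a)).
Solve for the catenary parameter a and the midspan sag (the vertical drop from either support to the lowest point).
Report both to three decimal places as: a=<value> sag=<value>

seed: a₀ = √(S³/(24(L−S))) = √(197.485³/(24·33.197)) = 98.320965
iter 1: u=1.004287  f(a)=+1.715e+00  f'(a)=-7.459e-01  a ← 98.320965 − (+1.715e+00/-7.459e-01) = 100.620088
iter 2: u=0.981340  f(a)=+6.199e-02  f'(a)=-6.928e-01  a ← 100.620088 − (+6.199e-02/-6.928e-01) = 100.709568
iter 3: u=0.980468  f(a)=+8.775e-05  f'(a)=-6.909e-01  a ← 100.709568 − (+8.775e-05/-6.909e-01) = 100.709695
iter 4: u=0.980467  f(a)=+1.764e-10  f'(a)=-6.909e-01  a ← 100.709695 − (+1.764e-10/-6.909e-01) = 100.709695
iter 5: u=0.980467  f(a)=+2.842e-14  f'(a)=-6.909e-01  a ← 100.709695 − (+2.842e-14/-6.909e-01) = 100.709695
converged: |Δa| < 1e-12 after 5 iterations
sag = a·(cosh(S/(2a)) − 1) = 100.709695·(cosh(0.980467) − 1) = 52.411136
T_max/T_min = cosh(S/(2a)) = 1.520418

a=100.710 sag=52.411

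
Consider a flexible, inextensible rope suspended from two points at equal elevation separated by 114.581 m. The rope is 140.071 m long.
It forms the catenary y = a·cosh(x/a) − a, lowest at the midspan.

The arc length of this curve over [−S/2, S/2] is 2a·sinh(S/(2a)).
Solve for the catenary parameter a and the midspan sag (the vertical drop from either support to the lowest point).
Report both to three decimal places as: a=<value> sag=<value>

a=51.165 sag=35.569

seed: a₀ = √(S³/(24(L−S))) = √(114.581³/(24·25.490)) = 49.588203
iter 1: u=1.155325  f(a)=+1.756e+00  f'(a)=-1.172e+00  a ← 49.588203 − (+1.756e+00/-1.172e+00) = 51.086715
iter 2: u=1.121436  f(a)=+8.275e-02  f'(a)=-1.064e+00  a ← 51.086715 − (+8.275e-02/-1.064e+00) = 51.164498
iter 3: u=1.119732  f(a)=+2.038e-04  f'(a)=-1.059e+00  a ← 51.164498 − (+2.038e-04/-1.059e+00) = 51.164690
iter 4: u=1.119727  f(a)=+1.244e-09  f'(a)=-1.059e+00  a ← 51.164690 − (+1.244e-09/-1.059e+00) = 51.164690
iter 5: u=1.119727  f(a)=-5.684e-14  f'(a)=-1.059e+00  a ← 51.164690 − (-5.684e-14/-1.059e+00) = 51.164690
converged: |Δa| < 1e-12 after 5 iterations
sag = a·(cosh(S/(2a)) − 1) = 51.164690·(cosh(1.119727) − 1) = 35.569368
T_max/T_min = cosh(S/(2a)) = 1.695194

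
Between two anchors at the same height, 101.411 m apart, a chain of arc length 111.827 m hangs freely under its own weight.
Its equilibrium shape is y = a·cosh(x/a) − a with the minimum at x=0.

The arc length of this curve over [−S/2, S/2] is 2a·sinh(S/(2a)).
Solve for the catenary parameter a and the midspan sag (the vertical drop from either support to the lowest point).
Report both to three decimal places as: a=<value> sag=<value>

seed: a₀ = √(S³/(24(L−S))) = √(101.411³/(24·10.416)) = 64.590923
iter 1: u=0.785025  f(a)=+3.257e-01  f'(a)=-3.428e-01  a ← 64.590923 − (+3.257e-01/-3.428e-01) = 65.540929
iter 2: u=0.773646  f(a)=+7.325e-03  f'(a)=-3.276e-01  a ← 65.540929 − (+7.325e-03/-3.276e-01) = 65.563290
iter 3: u=0.773382  f(a)=+3.894e-06  f'(a)=-3.272e-01  a ← 65.563290 − (+3.894e-06/-3.272e-01) = 65.563302
iter 4: u=0.773382  f(a)=+1.123e-12  f'(a)=-3.272e-01  a ← 65.563302 − (+1.123e-12/-3.272e-01) = 65.563302
converged: |Δa| < 1e-12 after 4 iterations
sag = a·(cosh(S/(2a)) − 1) = 65.563302·(cosh(0.773382) − 1) = 20.604361
T_max/T_min = cosh(S/(2a)) = 1.314267

a=65.563 sag=20.604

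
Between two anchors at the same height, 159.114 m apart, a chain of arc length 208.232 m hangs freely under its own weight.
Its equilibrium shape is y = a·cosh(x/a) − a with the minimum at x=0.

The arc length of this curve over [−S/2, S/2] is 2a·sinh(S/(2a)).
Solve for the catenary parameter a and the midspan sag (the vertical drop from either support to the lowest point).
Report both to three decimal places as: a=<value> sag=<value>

a=60.992 sag=59.674

seed: a₀ = √(S³/(24(L−S))) = √(159.114³/(24·49.118)) = 58.457015
iter 1: u=1.360949  f(a)=+4.755e+00  f'(a)=-2.013e+00  a ← 58.457015 − (+4.755e+00/-2.013e+00) = 60.818914
iter 2: u=1.308096  f(a)=+3.033e-01  f'(a)=-1.764e+00  a ← 60.818914 − (+3.033e-01/-1.764e+00) = 60.990913
iter 3: u=1.304407  f(a)=+1.421e-03  f'(a)=-1.747e+00  a ← 60.990913 − (+1.421e-03/-1.747e+00) = 60.991727
iter 4: u=1.304390  f(a)=+3.150e-08  f'(a)=-1.747e+00  a ← 60.991727 − (+3.150e-08/-1.747e+00) = 60.991727
iter 5: u=1.304390  f(a)=+0.000e+00  f'(a)=-1.747e+00  a ← 60.991727 − (+0.000e+00/-1.747e+00) = 60.991727
converged: |Δa| < 1e-12 after 5 iterations
sag = a·(cosh(S/(2a)) − 1) = 60.991727·(cosh(1.304390) − 1) = 59.673646
T_max/T_min = cosh(S/(2a)) = 1.978389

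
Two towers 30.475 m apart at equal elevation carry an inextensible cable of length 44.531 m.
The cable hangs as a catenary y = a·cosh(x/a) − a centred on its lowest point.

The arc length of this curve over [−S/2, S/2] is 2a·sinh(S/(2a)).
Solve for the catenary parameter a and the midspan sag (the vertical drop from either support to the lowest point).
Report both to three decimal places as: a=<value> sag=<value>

a=9.736 sag=14.565

seed: a₀ = √(S³/(24(L−S))) = √(30.475³/(24·14.056)) = 9.159654
iter 1: u=1.663545  f(a)=+2.078e+00  f'(a)=-4.007e+00  a ← 9.159654 − (+2.078e+00/-4.007e+00) = 9.678297
iter 2: u=1.574399  f(a)=+1.896e-01  f'(a)=-3.306e+00  a ← 9.678297 − (+1.896e-01/-3.306e+00) = 9.735633
iter 3: u=1.565127  f(a)=+1.927e-03  f'(a)=-3.239e+00  a ← 9.735633 − (+1.927e-03/-3.239e+00) = 9.736227
iter 4: u=1.565031  f(a)=+2.037e-07  f'(a)=-3.239e+00  a ← 9.736227 − (+2.037e-07/-3.239e+00) = 9.736228
iter 5: u=1.565031  f(a)=+2.132e-14  f'(a)=-3.239e+00  a ← 9.736228 − (+2.132e-14/-3.239e+00) = 9.736228
converged: |Δa| < 1e-12 after 5 iterations
sag = a·(cosh(S/(2a)) − 1) = 9.736228·(cosh(1.565031) − 1) = 14.564937
T_max/T_min = cosh(S/(2a)) = 2.495953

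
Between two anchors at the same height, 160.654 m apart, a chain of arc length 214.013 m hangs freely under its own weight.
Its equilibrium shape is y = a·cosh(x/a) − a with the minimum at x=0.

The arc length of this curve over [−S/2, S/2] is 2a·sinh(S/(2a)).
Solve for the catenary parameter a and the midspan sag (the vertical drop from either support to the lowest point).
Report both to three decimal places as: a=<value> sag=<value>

seed: a₀ = √(S³/(24(L−S))) = √(160.654³/(24·53.359)) = 56.902042
iter 1: u=1.411672  f(a)=+5.576e+00  f'(a)=-2.277e+00  a ← 56.902042 − (+5.576e+00/-2.277e+00) = 59.351123
iter 2: u=1.353420  f(a)=+3.802e-01  f'(a)=-1.976e+00  a ← 59.351123 − (+3.802e-01/-1.976e+00) = 59.543536
iter 3: u=1.349047  f(a)=+2.054e-03  f'(a)=-1.955e+00  a ← 59.543536 − (+2.054e-03/-1.955e+00) = 59.544587
iter 4: u=1.349023  f(a)=+6.063e-08  f'(a)=-1.955e+00  a ← 59.544587 − (+6.063e-08/-1.955e+00) = 59.544587
iter 5: u=1.349023  f(a)=+2.842e-14  f'(a)=-1.955e+00  a ← 59.544587 − (+2.842e-14/-1.955e+00) = 59.544587
converged: |Δa| < 1e-12 after 5 iterations
sag = a·(cosh(S/(2a)) − 1) = 59.544587·(cosh(1.349023) − 1) = 62.913361
T_max/T_min = cosh(S/(2a)) = 2.056576

a=59.545 sag=62.913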